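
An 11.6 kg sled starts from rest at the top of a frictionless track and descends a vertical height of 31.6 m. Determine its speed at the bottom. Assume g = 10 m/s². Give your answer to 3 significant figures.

v = 25.1 m/s

Equating total energy at the two states: mgh = ½mv²
v = √(2gh) = √(2 × 10 × 31.6) = √632.00 = 25.14 m/s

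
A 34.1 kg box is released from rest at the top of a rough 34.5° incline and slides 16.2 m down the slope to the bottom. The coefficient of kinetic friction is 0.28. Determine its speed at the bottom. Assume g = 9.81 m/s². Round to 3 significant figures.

Energy: mgh = ½mv² + W_f, with h = L sinθ and W_f = μ_k (mg cosθ) L
mgh = mgL sinθ = (34.1)(9.81)(16.2)sin34.5° = 3069.5 J
W_f = μ_k mg cosθ · L = (0.28)(34.1)(9.81)cos34.5°·16.2 = 1251 J
½mv² = 3069.5 − 1251 = 1819.0 J
v = √(2 × 1819.0/34.1) = 10.33 m/s

v = 10.3 m/s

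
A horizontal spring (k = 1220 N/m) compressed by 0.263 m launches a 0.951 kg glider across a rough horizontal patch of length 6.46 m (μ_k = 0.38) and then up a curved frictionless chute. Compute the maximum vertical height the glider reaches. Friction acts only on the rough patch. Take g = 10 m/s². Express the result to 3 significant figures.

h = 1.98 m

Spring energy: E₀ = ½kx² = ½(1220)(0.263)² = 42.193 J
Friction: W_f = μ_k mg d = (0.38)(0.951)(10)(6.46) = 23.35 J
Energy at base of ramp: E = 42.193 − 23.35 = 18.848 J
At max height all remaining energy is PE: mgh = E ⇒ h = E/(mg) = 18.848/(0.951 × 10) = 1.982 m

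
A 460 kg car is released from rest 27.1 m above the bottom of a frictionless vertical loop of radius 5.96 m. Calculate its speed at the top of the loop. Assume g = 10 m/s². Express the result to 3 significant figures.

v = 17.4 m/s

Energy conservation: mgh = ½mv_top² + mg(2r)
v_top² = 2g(h − 2r) = 2(10)(27.1 − 11.92) = 303.6
v_top = 17.42 m/s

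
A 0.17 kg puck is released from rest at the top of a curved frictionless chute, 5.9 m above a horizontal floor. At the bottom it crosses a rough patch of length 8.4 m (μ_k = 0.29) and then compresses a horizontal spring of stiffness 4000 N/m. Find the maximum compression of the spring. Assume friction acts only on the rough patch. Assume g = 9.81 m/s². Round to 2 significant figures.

x = 0.054 m

Initial energy: E₁ = mgh = (0.17)(9.81)(5.9) = 9.8394 J
Friction removes W_f = μ_k mg d = (0.29)(0.17)(9.81)(8.4) = 4.063 J
Energy reaching the spring: E = 9.8394 − 4.063 = 5.7769 J
At max compression ½kx² = E ⇒ x = √(2E/k) = √(2 × 5.7769/4000) = 0.05374 m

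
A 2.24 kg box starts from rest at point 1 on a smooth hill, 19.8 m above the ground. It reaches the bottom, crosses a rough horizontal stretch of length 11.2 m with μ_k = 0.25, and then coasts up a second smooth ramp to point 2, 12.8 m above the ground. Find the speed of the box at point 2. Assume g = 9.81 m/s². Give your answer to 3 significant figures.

v = 9.08 m/s

Energy at 1: mgh₁ = (2.24)(9.81)(19.8) = 435.09 J
Friction loss: W_f = μ_k mg d = 61.53 J
At 2: ½mv² + mgh₂ = mgh₁ − W_f
½mv² = 435.09 − 61.53 − 281.27 = 92.292 J
v = √(2 × 92.292/2.24) = 9.078 m/s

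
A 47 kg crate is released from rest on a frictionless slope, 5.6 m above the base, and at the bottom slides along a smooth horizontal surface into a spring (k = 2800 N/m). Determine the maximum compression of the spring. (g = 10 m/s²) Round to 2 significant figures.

x = 1.4 m

Gravitational PE at the top equals spring PE at max compression: mgh = ½kx²
x = √(2mgh/k) = √(2 × 47 × 10 × 5.6 / 2800) = 1.371 m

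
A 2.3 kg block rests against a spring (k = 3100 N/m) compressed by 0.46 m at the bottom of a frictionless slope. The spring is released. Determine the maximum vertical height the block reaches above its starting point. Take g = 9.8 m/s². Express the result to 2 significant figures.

All spring PE becomes gravitational PE at the highest point: ½kx² = mgh
h = kx²/(2mg) = (3100)(0.46)²/(2 × 2.3 × 9.8) = 14.55 m

h = 15 m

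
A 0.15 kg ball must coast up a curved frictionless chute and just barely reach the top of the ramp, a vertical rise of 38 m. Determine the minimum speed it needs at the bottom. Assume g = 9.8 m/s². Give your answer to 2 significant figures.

v = 27 m/s

At the top it is momentarily at rest, so all KE converts to PE: ½mv² = mgh
v = √(2gh) = √(2 × 9.8 × 38) = 27.29 m/s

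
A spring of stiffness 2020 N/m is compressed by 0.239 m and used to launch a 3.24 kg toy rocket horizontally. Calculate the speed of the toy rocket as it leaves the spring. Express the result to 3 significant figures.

v = 5.97 m/s

Conservation of energy: ½kx² = ½mv²
v = x√(k/m) = 0.239 × √(2020/3.24) = 5.968 m/s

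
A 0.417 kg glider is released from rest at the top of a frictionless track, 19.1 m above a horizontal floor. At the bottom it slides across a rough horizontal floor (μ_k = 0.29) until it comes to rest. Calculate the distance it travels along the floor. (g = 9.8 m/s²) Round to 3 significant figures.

d = 65.9 m

Applying the work–energy principle:
At rest all PE has been dissipated by friction: mgh = μ_k m g d
d = h/μ_k = 19.1/0.29 = 65.86 m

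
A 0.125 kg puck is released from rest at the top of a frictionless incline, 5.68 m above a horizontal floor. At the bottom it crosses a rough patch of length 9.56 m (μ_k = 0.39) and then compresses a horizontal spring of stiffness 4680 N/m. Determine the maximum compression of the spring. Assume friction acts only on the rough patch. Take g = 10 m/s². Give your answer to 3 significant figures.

Initial energy: E₁ = mgh = (0.125)(10)(5.68) = 7.1000 J
Friction removes W_f = μ_k mg d = (0.39)(0.125)(10)(9.56) = 4.661 J
Energy reaching the spring: E = 7.1000 − 4.661 = 2.4395 J
At max compression ½kx² = E ⇒ x = √(2E/k) = √(2 × 2.4395/4680) = 0.03229 m

x = 0.0323 m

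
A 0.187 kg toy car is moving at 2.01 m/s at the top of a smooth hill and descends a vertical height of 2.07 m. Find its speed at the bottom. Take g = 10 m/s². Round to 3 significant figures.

v = 6.74 m/s

By conservation of mechanical energy, ½mv₀² + mgh = ½mv²
The mass cancels from both sides.
v² = v₀² + 2gh = (2.01)² + 2(10)(2.07) = 45.440
v = √45.440 = 6.741 m/s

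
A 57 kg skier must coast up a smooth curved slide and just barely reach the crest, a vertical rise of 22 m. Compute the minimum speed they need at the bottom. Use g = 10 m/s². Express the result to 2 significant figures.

v = 21 m/s

At the top they are momentarily at rest, so all KE converts to PE: ½mv² = mgh
v = √(2gh) = √(2 × 10 × 22) = 20.98 m/s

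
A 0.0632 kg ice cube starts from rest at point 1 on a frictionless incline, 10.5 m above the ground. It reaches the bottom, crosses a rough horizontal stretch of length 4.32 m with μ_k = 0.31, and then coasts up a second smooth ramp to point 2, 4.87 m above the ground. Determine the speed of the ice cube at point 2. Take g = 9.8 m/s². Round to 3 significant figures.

v = 9.17 m/s

Energy at 1: mgh₁ = (0.0632)(9.8)(10.5) = 6.5033 J
Friction loss: W_f = μ_k mg d = 0.8294 J
At 2: ½mv² + mgh₂ = mgh₁ − W_f
½mv² = 6.5033 − 0.8294 − 3.0163 = 2.6575 J
v = √(2 × 2.6575/0.0632) = 9.171 m/s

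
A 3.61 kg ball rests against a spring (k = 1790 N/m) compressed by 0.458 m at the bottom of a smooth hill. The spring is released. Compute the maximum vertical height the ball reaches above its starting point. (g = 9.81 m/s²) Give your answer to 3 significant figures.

h = 5.30 m

Energy conservation from release to the highest point: ½kx² = mgh
h = kx²/(2mg) = (1790)(0.458)²/(2 × 3.61 × 9.81) = 5.301 m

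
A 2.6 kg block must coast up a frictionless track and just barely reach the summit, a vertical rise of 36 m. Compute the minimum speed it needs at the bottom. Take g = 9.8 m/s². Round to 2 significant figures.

v = 27 m/s

At the top it is momentarily at rest, so all KE converts to PE: ½mv² = mgh
v = √(2gh) = √(2 × 9.8 × 36) = 26.56 m/s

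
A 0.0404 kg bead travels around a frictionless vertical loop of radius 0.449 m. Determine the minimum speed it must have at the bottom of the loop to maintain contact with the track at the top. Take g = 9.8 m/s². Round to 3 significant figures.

v = 4.69 m/s

At the top: mg = mv_top²/r ⇒ v_top² = gr = 4.400 m²/s²
Energy from bottom to top (height 2r): ½mv_bot² = ½mv_top² + mg(2r)
v_bot² = gr + 4gr = 5gr = 22.00
v_bot = √(5gr) = 4.691 m/s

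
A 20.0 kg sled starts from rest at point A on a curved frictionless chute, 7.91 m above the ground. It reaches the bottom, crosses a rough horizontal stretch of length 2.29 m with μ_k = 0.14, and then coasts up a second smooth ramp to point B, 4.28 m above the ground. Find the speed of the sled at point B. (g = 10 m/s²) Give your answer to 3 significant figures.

Energy at A: mgh₁ = (20.0)(10)(7.91) = 1582.0 J
Friction loss: W_f = μ_k mg d = 64.12 J
At B: ½mv² + mgh₂ = mgh₁ − W_f
½mv² = 1582.0 − 64.12 − 856.00 = 661.88 J
v = √(2 × 661.88/20.0) = 8.136 m/s

v = 8.14 m/s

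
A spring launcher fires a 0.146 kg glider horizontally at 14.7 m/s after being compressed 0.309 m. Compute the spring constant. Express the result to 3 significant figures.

Energy stored in the spring equals the launch KE: ½kx² = ½mv²
k = mv²/x² = (0.146)(14.7)²/(0.309)² = 330.4 N/m

k = 330 N/m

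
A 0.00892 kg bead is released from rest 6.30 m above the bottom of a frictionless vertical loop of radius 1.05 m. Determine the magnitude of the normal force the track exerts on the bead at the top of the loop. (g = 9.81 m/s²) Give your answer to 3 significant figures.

Energy from release to top (height 2r): mgh = ½mv_top² + mg(2r)
v_top² = 2g(h − 2r) = 2(9.81)(6.30 − 2.100) = 82.404 m²/s²
At the top, both N and weight point toward the centre: N + mg = mv_top²/r
N = m(v_top²/r − g) = 0.00892(82.404/1.05 − 9.81) = 0.6125 N

N = 0.613 N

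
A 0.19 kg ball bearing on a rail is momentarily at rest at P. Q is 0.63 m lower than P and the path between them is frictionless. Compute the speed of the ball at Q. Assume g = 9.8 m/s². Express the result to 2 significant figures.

By conservation of mechanical energy, mgh = ½mv²
The mass cancels from both sides.
v = √(2gh) = √(2 × 9.8 × 0.63) = √12.348 = 3.514 m/s

v = 3.5 m/s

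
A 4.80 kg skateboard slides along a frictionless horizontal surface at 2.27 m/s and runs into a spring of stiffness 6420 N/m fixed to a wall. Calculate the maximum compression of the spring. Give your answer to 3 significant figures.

All KE is stored as spring PE at maximum compression: ½mv² = ½kx²
x = v√(m/k) = 2.27 × √(4.80/6420) = 0.06207 m

x = 0.0621 m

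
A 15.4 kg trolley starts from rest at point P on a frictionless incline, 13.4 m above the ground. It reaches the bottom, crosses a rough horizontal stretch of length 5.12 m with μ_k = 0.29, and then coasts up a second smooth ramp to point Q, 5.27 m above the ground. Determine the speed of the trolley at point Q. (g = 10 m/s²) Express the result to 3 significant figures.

v = 11.5 m/s

Energy at P: mgh₁ = (15.4)(10)(13.4) = 2063.6 J
Friction loss: W_f = μ_k mg d = 228.7 J
At Q: ½mv² + mgh₂ = mgh₁ − W_f
½mv² = 2063.6 − 228.7 − 811.58 = 1023.4 J
v = √(2 × 1023.4/15.4) = 11.53 m/s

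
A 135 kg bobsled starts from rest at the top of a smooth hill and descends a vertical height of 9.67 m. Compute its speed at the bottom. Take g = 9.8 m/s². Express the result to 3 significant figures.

v = 13.8 m/s

Mechanical energy is conserved (no friction): mgh = ½mv²
The mass cancels from both sides.
v = √(2gh) = √(2 × 9.8 × 9.67) = √189.53 = 13.77 m/s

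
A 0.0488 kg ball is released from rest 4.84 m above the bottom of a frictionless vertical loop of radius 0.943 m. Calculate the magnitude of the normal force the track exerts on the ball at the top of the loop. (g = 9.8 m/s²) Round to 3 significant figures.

Energy from release to top (height 2r): mgh = ½mv_top² + mg(2r)
v_top² = 2g(h − 2r) = 2(9.8)(4.84 − 1.886) = 57.898 m²/s²
At the top, both N and weight point toward the centre: N + mg = mv_top²/r
N = m(v_top²/r − g) = 0.0488(57.898/0.943 − 9.8) = 2.518 N

N = 2.52 N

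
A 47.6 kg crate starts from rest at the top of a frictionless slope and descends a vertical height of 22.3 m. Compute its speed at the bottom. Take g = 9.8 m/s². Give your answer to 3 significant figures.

v = 20.9 m/s

By conservation of mechanical energy, mgh = ½mv²
The mass cancels from both sides.
v = √(2gh) = √(2 × 9.8 × 22.3) = √437.08 = 20.91 m/s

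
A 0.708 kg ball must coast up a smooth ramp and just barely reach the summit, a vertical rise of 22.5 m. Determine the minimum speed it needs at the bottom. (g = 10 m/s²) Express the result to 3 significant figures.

v = 21.2 m/s

At the top it is momentarily at rest, so all KE converts to PE: ½mv² = mgh
v = √(2gh) = √(2 × 10 × 22.5) = 21.21 m/s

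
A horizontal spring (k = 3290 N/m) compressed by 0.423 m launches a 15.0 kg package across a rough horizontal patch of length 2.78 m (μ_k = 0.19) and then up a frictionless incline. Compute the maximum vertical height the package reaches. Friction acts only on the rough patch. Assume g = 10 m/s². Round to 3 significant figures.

Spring energy: E₀ = ½kx² = ½(3290)(0.423)² = 294.34 J
Friction: W_f = μ_k mg d = (0.19)(15.0)(10)(2.78) = 79.23 J
Energy at base of ramp: E = 294.34 − 79.23 = 215.11 J
At max height all remaining energy is PE: mgh = E ⇒ h = E/(mg) = 215.11/(15.0 × 10) = 1.434 m

h = 1.43 m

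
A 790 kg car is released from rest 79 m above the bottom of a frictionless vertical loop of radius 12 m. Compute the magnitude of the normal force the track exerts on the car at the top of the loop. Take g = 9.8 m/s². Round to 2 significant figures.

Energy from release to top (height 2r): mgh = ½mv_top² + mg(2r)
v_top² = 2g(h − 2r) = 2(9.8)(79 − 24.00) = 1078.0 m²/s²
At the top, both N and weight point toward the centre: N + mg = mv_top²/r
N = m(v_top²/r − g) = 790(1078.0/12 − 9.8) = 63226 N

N = 63000 N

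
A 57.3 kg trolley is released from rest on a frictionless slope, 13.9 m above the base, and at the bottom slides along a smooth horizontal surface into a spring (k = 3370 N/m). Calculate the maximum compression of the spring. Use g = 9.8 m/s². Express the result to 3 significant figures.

x = 2.15 m

Energy conservation (no friction) from release to max compression: mgh = ½kx²
x = √(2mgh/k) = √(2 × 57.3 × 9.8 × 13.9 / 3370) = 2.152 m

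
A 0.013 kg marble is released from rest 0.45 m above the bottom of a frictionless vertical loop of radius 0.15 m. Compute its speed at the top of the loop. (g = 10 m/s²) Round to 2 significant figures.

Energy conservation: mgh = ½mv_top² + mg(2r)
v_top² = 2g(h − 2r) = 2(10)(0.45 − 0.3000) = 3.000
v_top = 1.732 m/s

v = 1.7 m/s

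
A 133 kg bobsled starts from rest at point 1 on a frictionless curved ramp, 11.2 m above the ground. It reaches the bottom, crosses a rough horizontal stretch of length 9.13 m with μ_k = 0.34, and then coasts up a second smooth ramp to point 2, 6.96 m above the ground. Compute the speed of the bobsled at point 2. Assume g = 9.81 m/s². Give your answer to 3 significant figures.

Energy at 1: mgh₁ = (133)(9.81)(11.2) = 14613 J
Friction loss: W_f = μ_k mg d = 4050 J
At 2: ½mv² + mgh₂ = mgh₁ − W_f
½mv² = 14613 − 4050 − 9080.9 = 1481.9 J
v = √(2 × 1481.9/133) = 4.721 m/s

v = 4.72 m/s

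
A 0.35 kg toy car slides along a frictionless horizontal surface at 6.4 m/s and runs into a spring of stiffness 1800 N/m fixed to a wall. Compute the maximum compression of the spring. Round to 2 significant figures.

x = 0.089 m

All KE is stored as spring PE at maximum compression: ½mv² = ½kx²
x = v√(m/k) = 6.4 × √(0.35/1800) = 0.08924 m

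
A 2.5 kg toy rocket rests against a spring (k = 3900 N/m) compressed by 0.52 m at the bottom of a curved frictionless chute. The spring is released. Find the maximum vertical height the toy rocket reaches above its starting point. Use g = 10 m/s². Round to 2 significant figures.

h = 21 m

At maximum height the toy rocket is at rest, so ½kx² = mgh
h = kx²/(2mg) = (3900)(0.52)²/(2 × 2.5 × 10) = 21.09 m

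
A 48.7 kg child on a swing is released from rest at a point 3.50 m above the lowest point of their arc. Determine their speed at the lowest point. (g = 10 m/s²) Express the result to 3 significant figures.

Equating total energy at the two states: mgh = ½mv²
The mass cancels from both sides.
v = √(2gh) = √(2 × 10 × 3.50) = √70.000 = 8.367 m/s

v = 8.37 m/s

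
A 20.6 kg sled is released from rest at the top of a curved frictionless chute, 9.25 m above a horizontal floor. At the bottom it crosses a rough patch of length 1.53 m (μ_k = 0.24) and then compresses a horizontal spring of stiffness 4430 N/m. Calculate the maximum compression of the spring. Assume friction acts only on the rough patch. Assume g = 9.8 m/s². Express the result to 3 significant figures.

Initial energy: E₁ = mgh = (20.6)(9.8)(9.25) = 1867.4 J
Friction removes W_f = μ_k mg d = (0.24)(20.6)(9.8)(1.53) = 74.13 J
Energy reaching the spring: E = 1867.4 − 74.13 = 1793.3 J
At max compression ½kx² = E ⇒ x = √(2E/k) = √(2 × 1793.3/4430) = 0.8998 m

x = 0.900 m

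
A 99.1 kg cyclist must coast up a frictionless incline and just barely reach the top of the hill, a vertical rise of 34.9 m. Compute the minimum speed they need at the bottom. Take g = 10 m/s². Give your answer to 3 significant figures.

At the top they are momentarily at rest, so all KE converts to PE: ½mv² = mgh
v = √(2gh) = √(2 × 10 × 34.9) = 26.42 m/s

v = 26.4 m/s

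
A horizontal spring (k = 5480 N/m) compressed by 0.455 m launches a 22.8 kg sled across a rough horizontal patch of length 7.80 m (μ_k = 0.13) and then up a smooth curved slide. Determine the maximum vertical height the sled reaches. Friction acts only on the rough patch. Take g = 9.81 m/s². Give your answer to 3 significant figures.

h = 1.52 m

Spring energy: E₀ = ½kx² = ½(5480)(0.455)² = 567.25 J
Friction: W_f = μ_k mg d = (0.13)(22.8)(9.81)(7.80) = 226.8 J
Energy at base of ramp: E = 567.25 − 226.8 = 340.45 J
At max height all remaining energy is PE: mgh = E ⇒ h = E/(mg) = 340.45/(22.8 × 9.81) = 1.522 m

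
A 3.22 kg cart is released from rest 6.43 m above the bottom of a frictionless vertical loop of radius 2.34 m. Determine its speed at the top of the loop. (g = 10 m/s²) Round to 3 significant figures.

Energy conservation: mgh = ½mv_top² + mg(2r)
v_top² = 2g(h − 2r) = 2(10)(6.43 − 4.680) = 35.00
v_top = 5.916 m/s

v = 5.92 m/s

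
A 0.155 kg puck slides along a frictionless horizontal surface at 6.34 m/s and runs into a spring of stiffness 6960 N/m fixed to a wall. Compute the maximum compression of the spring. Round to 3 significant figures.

Conservation of energy between contact and max compression: ½mv² = ½kx²
x = v√(m/k) = 6.34 × √(0.155/6960) = 0.02992 m

x = 0.0299 m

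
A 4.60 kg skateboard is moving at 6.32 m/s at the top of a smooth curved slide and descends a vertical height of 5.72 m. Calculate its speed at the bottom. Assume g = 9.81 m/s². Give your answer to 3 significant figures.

v = 12.3 m/s

Mechanical energy is conserved (no friction): ½mv₀² + mgh = ½mv²
v² = v₀² + 2gh = (6.32)² + 2(9.81)(5.72) = 152.17
v = √152.17 = 12.34 m/s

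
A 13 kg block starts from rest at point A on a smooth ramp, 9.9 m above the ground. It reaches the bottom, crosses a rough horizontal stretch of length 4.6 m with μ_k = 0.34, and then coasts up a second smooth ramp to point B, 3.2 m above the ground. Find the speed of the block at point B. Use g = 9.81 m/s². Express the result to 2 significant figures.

Energy at A: mgh₁ = (13)(9.81)(9.9) = 1262.5 J
Friction loss: W_f = μ_k mg d = 199.5 J
At B: ½mv² + mgh₂ = mgh₁ − W_f
½mv² = 1262.5 − 199.5 − 408.10 = 654.99 J
v = √(2 × 654.99/13) = 10.04 m/s

v = 10 m/s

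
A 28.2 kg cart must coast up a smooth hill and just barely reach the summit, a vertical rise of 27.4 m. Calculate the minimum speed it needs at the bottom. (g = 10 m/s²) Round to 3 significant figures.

v = 23.4 m/s

At the top it is momentarily at rest, so all KE converts to PE: ½mv² = mgh
v = √(2gh) = √(2 × 10 × 27.4) = 23.41 m/s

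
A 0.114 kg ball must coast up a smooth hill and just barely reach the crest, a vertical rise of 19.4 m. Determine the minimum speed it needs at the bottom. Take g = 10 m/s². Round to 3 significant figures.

v = 19.7 m/s

At the top it is momentarily at rest, so all KE converts to PE: ½mv² = mgh
v = √(2gh) = √(2 × 10 × 19.4) = 19.70 m/s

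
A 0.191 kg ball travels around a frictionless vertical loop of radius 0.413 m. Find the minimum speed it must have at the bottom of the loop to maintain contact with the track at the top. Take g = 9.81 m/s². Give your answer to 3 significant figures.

v = 4.50 m/s

At the top: mg = mv_top²/r ⇒ v_top² = gr = 4.052 m²/s²
Energy from bottom to top (height 2r): ½mv_bot² = ½mv_top² + mg(2r)
v_bot² = gr + 4gr = 5gr = 20.26
v_bot = √(5gr) = 4.501 m/s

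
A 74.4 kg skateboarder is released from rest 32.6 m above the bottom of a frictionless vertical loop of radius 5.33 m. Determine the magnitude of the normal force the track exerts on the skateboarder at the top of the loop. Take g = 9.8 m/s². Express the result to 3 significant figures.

Energy from release to top (height 2r): mgh = ½mv_top² + mg(2r)
v_top² = 2g(h − 2r) = 2(9.8)(32.6 − 10.66) = 430.02 m²/s²
At the top, both N and weight point toward the centre: N + mg = mv_top²/r
N = m(v_top²/r − g) = 74.4(430.02/5.33 − 9.8) = 5273 N

N = 5270 N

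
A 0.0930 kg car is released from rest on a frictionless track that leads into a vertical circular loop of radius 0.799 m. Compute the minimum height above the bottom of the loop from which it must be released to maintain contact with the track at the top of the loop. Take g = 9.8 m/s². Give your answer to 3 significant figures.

At the top, for minimum speed gravity alone supplies the centripetal force: mg = mv_top²/r ⇒ v_top² = gr = 7.830 m²/s²
Energy conservation from release height h to the top (height 2r): mgh = ½mv_top² + mg(2r)
h = v_top²/(2g) + 2r = r/2 + 2r = 5r/2 = 1.998 m

h = 2.00 m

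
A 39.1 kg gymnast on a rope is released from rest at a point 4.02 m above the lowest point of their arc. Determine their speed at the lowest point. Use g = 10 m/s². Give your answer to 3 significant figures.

Equating total energy at the two states: mgh = ½mv²
v = √(2gh) = √(2 × 10 × 4.02) = √80.400 = 8.967 m/s

v = 8.97 m/s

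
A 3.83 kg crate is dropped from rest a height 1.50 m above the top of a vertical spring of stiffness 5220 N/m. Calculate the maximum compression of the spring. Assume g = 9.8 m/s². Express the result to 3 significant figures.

Take the reference level at the top of the uncompressed spring. At max compression the crate has fallen H + x and is momentarily at rest:
mg(H + x) = ½kx²
½(5220)x² − (3.83)(9.8)x − (3.83)(9.8)(1.50) = 0
2610x² − 37.53x − 56.30 = 0
x = [37.53 + √(1409 + 587782)]/(2 × 2610) = 0.1542 m

x = 0.154 m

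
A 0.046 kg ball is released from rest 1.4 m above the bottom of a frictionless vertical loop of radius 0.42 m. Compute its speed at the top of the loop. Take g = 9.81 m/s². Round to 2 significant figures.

v = 3.3 m/s

Energy conservation: mgh = ½mv_top² + mg(2r)
v_top² = 2g(h − 2r) = 2(9.81)(1.4 − 0.8400) = 10.99
v_top = 3.315 m/s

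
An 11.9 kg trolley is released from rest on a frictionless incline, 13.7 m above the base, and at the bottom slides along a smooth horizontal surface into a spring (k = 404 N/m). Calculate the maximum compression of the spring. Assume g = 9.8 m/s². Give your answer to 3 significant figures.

At max compression the trolley is momentarily at rest: mgh = ½kx²
x = √(2mgh/k) = √(2 × 11.9 × 9.8 × 13.7 / 404) = 2.812 m

x = 2.81 m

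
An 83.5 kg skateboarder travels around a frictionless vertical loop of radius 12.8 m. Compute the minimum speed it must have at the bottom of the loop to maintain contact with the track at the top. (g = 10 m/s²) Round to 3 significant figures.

At the top: mg = mv_top²/r ⇒ v_top² = gr = 128.0 m²/s²
Energy from bottom to top (height 2r): ½mv_bot² = ½mv_top² + mg(2r)
v_bot² = gr + 4gr = 5gr = 640.0
v_bot = √(5gr) = 25.30 m/s

v = 25.3 m/s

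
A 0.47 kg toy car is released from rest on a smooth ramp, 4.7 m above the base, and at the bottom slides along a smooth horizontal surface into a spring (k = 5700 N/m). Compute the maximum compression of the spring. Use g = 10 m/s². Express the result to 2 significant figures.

x = 0.088 m

At max compression the car is momentarily at rest: mgh = ½kx²
x = √(2mgh/k) = √(2 × 0.47 × 10 × 4.7 / 5700) = 0.08804 m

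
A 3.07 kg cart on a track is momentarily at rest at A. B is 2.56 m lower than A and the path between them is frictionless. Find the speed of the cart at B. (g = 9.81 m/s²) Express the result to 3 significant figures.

v = 7.09 m/s

By conservation of mechanical energy, mgh = ½mv²
v = √(2gh) = √(2 × 9.81 × 2.56) = √50.227 = 7.087 m/s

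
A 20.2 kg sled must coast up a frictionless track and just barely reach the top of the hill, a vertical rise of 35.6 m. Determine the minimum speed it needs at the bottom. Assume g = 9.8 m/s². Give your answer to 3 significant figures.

v = 26.4 m/s

At the top it is momentarily at rest, so all KE converts to PE: ½mv² = mgh
v = √(2gh) = √(2 × 9.8 × 35.6) = 26.42 m/s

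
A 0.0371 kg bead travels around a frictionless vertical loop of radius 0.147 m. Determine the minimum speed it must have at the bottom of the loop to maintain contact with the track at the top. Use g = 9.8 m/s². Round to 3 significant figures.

v = 2.68 m/s

At the top: mg = mv_top²/r ⇒ v_top² = gr = 1.441 m²/s²
Energy from bottom to top (height 2r): ½mv_bot² = ½mv_top² + mg(2r)
v_bot² = gr + 4gr = 5gr = 7.203
v_bot = √(5gr) = 2.684 m/s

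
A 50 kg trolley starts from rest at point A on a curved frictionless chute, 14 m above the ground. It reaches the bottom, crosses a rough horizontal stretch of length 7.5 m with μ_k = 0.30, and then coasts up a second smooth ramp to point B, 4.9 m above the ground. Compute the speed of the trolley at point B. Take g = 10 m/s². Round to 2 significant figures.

Energy at A: mgh₁ = (50)(10)(14) = 7000.0 J
Friction loss: W_f = μ_k mg d = 1125 J
At B: ½mv² + mgh₂ = mgh₁ − W_f
½mv² = 7000.0 − 1125 − 2450.0 = 3425.0 J
v = √(2 × 3425.0/50) = 11.70 m/s

v = 12 m/s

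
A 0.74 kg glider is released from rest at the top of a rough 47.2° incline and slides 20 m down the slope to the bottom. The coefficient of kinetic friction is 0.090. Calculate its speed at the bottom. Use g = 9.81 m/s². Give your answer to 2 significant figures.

v = 16 m/s

Taking the bottom as reference, mgh = ½mv² + μ_k N L with h = L sinθ, N = mg cosθ:
mgh = mgL sinθ = (0.74)(9.81)(20)sin47.2° = 106.53 J
W_f = μ_k mg cosθ · L = (0.090)(0.74)(9.81)cos47.2°·20 = 8.878 J
½mv² = 106.53 − 8.878 = 97.651 J
v = √(2 × 97.651/0.74) = 16.25 m/s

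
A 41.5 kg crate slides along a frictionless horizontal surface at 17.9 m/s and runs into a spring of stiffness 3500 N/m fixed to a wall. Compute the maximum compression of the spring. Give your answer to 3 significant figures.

x = 1.95 m

At max compression the crate is momentarily at rest: ½mv² = ½kx²
x = v√(m/k) = 17.9 × √(41.5/3500) = 1.949 m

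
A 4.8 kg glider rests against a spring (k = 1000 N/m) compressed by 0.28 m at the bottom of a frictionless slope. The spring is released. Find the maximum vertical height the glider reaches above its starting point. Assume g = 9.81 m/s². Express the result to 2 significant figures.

h = 0.83 m

All spring PE becomes gravitational PE at the highest point: ½kx² = mgh
h = kx²/(2mg) = (1000)(0.28)²/(2 × 4.8 × 9.81) = 0.8325 m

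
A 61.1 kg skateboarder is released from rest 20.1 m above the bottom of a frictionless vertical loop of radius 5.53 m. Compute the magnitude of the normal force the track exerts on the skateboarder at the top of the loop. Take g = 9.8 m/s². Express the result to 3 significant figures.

Energy from release to top (height 2r): mgh = ½mv_top² + mg(2r)
v_top² = 2g(h − 2r) = 2(9.8)(20.1 − 11.06) = 177.18 m²/s²
At the top, both N and weight point toward the centre: N + mg = mv_top²/r
N = m(v_top²/r − g) = 61.1(177.18/5.53 − 9.8) = 1359 N

N = 1360 N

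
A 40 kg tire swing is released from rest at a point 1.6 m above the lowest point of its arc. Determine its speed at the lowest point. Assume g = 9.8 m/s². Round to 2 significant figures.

v = 5.6 m/s

Equating total energy at the two states: mgh = ½mv²
v = √(2gh) = √(2 × 9.8 × 1.6) = √31.360 = 5.600 m/s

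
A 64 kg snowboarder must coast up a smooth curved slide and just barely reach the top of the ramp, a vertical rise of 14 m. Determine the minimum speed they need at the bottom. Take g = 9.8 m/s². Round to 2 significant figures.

v = 17 m/s

At the top they are momentarily at rest, so all KE converts to PE: ½mv² = mgh
v = √(2gh) = √(2 × 9.8 × 14) = 16.57 m/s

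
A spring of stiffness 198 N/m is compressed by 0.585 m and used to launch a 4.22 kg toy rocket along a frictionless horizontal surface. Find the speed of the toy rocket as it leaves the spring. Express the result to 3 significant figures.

v = 4.01 m/s

Spring PE converts entirely to kinetic energy: ½kx² = ½mv²
v = x√(k/m) = 0.585 × √(198/4.22) = 4.007 m/s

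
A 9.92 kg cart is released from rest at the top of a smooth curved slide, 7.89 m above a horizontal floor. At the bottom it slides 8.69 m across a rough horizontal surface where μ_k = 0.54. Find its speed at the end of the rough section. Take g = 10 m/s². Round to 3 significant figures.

Energy bookkeeping (friction removes W_f = μ_k N d):
mgh = ½mv² + μ_k m g d
W_f = μ_k mg d = (0.54)(9.92)(10)(8.69) = 465.5 J
½mv² = mgh − W_f = 782.69 − 465.5 = 317.18 J
v = √(2 × 317.18/9.92) = 7.997 m/s

v = 8.00 m/s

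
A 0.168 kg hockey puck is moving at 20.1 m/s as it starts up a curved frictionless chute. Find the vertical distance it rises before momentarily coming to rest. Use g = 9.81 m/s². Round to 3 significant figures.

By energy conservation, ½mv² = mgh
h = v²/(2g) = 20.1²/(2 × 9.81) = 20.59 m

h = 20.6 m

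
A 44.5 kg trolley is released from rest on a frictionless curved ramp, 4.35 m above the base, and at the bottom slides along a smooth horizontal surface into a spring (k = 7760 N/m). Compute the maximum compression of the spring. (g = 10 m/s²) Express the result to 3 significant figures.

x = 0.706 m

At max compression the trolley is momentarily at rest: mgh = ½kx²
x = √(2mgh/k) = √(2 × 44.5 × 10 × 4.35 / 7760) = 0.7063 m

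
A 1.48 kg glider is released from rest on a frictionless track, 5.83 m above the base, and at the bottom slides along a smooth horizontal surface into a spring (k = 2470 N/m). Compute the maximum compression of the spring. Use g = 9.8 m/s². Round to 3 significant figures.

Energy conservation (no friction) from release to max compression: mgh = ½kx²
x = √(2mgh/k) = √(2 × 1.48 × 9.8 × 5.83 / 2470) = 0.2617 m

x = 0.262 m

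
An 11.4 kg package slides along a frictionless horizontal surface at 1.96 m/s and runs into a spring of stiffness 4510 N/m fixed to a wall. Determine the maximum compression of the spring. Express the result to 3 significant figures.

All KE is stored as spring PE at maximum compression: ½mv² = ½kx²
x = v√(m/k) = 1.96 × √(11.4/4510) = 0.09854 m

x = 0.0985 m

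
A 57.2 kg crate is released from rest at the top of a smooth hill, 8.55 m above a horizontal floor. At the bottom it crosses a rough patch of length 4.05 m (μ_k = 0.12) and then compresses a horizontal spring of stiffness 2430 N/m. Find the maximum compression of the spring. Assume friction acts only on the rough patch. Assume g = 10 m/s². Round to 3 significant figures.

x = 1.95 m

Initial energy: E₁ = mgh = (57.2)(10)(8.55) = 4890.6 J
Friction removes W_f = μ_k mg d = (0.12)(57.2)(10)(4.05) = 278.0 J
Energy reaching the spring: E = 4890.6 − 278.0 = 4612.6 J
At max compression ½kx² = E ⇒ x = √(2E/k) = √(2 × 4612.6/2430) = 1.948 m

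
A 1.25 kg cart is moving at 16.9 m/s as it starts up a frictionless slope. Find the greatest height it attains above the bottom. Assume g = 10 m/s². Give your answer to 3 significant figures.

Setting KE at the bottom equal to PE gained: ½mv² = mgh
h = v²/(2g) = 16.9²/(2 × 10) = 14.28 m

h = 14.3 m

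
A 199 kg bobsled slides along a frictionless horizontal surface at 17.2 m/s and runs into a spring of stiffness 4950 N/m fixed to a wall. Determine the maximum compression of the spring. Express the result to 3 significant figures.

Conservation of energy between contact and max compression: ½mv² = ½kx²
x = v√(m/k) = 17.2 × √(199/4950) = 3.449 m

x = 3.45 m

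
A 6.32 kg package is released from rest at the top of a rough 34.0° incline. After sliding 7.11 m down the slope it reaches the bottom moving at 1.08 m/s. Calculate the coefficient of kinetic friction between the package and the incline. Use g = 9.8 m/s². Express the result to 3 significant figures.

μ_k = 0.664

mgh = ½mv² + μ_k (mg cosθ) L, with h = L sinθ
mgL sinθ = 246.25 J; ½mv² = 3.6858 J
W_f = 246.25 − 3.6858 = 242.6 J
μ_k = W_f/(mg cosθ · L) = 242.6/(51.35 × 7.11) = 0.6644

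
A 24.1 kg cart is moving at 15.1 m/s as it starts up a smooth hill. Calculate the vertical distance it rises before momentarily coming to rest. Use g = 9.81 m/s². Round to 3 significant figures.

By energy conservation, ½mv² = mgh
h = v²/(2g) = 15.1²/(2 × 9.81) = 11.62 m

h = 11.6 m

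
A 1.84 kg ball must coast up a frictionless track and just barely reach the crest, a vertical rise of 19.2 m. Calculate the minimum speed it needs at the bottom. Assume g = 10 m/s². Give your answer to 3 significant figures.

v = 19.6 m/s

At the top it is momentarily at rest, so all KE converts to PE: ½mv² = mgh
v = √(2gh) = √(2 × 10 × 19.2) = 19.60 m/s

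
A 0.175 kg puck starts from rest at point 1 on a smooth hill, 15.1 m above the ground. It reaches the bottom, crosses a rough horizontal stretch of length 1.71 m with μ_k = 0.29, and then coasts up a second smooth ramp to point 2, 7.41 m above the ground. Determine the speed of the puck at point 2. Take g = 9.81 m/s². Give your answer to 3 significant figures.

v = 11.9 m/s

Energy at 1: mgh₁ = (0.175)(9.81)(15.1) = 25.923 J
Friction loss: W_f = μ_k mg d = 0.8513 J
At 2: ½mv² + mgh₂ = mgh₁ − W_f
½mv² = 25.923 − 0.8513 − 12.721 = 12.350 J
v = √(2 × 12.350/0.175) = 11.88 m/s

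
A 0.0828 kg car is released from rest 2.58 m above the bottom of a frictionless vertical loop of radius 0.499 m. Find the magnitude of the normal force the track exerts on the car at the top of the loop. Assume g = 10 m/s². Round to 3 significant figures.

N = 4.42 N

Energy from release to top (height 2r): mgh = ½mv_top² + mg(2r)
v_top² = 2g(h − 2r) = 2(10)(2.58 − 0.9980) = 31.640 m²/s²
At the top, both N and weight point toward the centre: N + mg = mv_top²/r
N = m(v_top²/r − g) = 0.0828(31.640/0.499 − 10) = 4.422 N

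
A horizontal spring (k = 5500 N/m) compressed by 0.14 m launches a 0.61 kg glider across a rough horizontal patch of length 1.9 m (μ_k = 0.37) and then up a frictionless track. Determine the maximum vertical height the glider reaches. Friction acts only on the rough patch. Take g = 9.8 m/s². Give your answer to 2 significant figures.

Spring energy: E₀ = ½kx² = ½(5500)(0.14)² = 53.900 J
Friction: W_f = μ_k mg d = (0.37)(0.61)(9.8)(1.9) = 4.203 J
Energy at base of ramp: E = 53.900 − 4.203 = 49.697 J
At max height all remaining energy is PE: mgh = E ⇒ h = E/(mg) = 49.697/(0.61 × 9.8) = 8.313 m

h = 8.3 m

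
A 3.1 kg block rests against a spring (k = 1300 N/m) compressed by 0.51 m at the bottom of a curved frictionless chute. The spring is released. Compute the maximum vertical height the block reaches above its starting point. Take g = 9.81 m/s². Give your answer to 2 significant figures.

h = 5.6 m

All spring PE becomes gravitational PE at the highest point: ½kx² = mgh
h = kx²/(2mg) = (1300)(0.51)²/(2 × 3.1 × 9.81) = 5.559 m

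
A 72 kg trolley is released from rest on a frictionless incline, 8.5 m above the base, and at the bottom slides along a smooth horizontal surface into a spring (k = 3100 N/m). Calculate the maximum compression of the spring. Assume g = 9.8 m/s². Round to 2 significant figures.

x = 2.0 m

Gravitational PE at the top equals spring PE at max compression: mgh = ½kx²
x = √(2mgh/k) = √(2 × 72 × 9.8 × 8.5 / 3100) = 1.967 m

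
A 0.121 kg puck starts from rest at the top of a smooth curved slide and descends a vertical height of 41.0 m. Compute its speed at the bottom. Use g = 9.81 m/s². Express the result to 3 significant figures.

v = 28.4 m/s

By conservation of mechanical energy, mgh = ½mv²
The mass cancels from both sides.
v = √(2gh) = √(2 × 9.81 × 41.0) = √804.42 = 28.36 m/s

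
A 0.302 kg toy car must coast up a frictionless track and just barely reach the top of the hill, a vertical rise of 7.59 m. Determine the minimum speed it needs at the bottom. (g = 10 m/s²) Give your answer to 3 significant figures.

v = 12.3 m/s

At the top it is momentarily at rest, so all KE converts to PE: ½mv² = mgh
v = √(2gh) = √(2 × 10 × 7.59) = 12.32 m/s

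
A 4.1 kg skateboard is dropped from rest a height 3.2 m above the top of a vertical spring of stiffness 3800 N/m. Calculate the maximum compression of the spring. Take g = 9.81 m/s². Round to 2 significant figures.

Take the reference level at the top of the uncompressed spring. At max compression the skateboard has fallen H + x and is momentarily at rest:
mg(H + x) = ½kx²
½(3800)x² − (4.1)(9.81)x − (4.1)(9.81)(3.2) = 0
1900x² − 40.22x − 128.7 = 0
x = [40.22 + √(1618 + 978175)]/(2 × 1900) = 0.2711 m

x = 0.27 m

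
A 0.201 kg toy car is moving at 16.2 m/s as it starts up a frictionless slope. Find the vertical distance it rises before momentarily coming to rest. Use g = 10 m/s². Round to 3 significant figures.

Setting KE at the bottom equal to PE gained: ½mv² = mgh
h = v²/(2g) = 16.2²/(2 × 10) = 13.12 m

h = 13.1 m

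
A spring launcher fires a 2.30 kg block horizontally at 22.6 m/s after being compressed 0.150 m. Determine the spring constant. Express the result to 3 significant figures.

k = 52200 N/m

Spring PE at full compression equals KE at release: ½kx² = ½mv²
k = mv²/x² = (2.30)(22.6)²/(0.150)² = 52211 N/m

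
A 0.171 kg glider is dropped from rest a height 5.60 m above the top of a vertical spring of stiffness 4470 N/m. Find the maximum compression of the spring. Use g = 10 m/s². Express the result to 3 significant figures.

Measuring PE from the top of the relaxed spring, at max compression the glider has dropped H + x with zero KE, so:
mg(H + x) = ½kx²
½(4470)x² − (0.171)(10)x − (0.171)(10)(5.60) = 0
2235x² − 1.710x − 9.576 = 0
x = [1.710 + √(2.924 + 85609)]/(2 × 2235) = 0.06584 m

x = 0.0658 m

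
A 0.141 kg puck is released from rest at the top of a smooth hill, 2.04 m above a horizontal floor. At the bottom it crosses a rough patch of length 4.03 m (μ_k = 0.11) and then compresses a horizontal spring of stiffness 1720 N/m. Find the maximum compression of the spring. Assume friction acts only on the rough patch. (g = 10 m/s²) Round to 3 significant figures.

Initial energy: E₁ = mgh = (0.141)(10)(2.04) = 2.8764 J
Friction removes W_f = μ_k mg d = (0.11)(0.141)(10)(4.03) = 0.6251 J
Energy reaching the spring: E = 2.8764 − 0.6251 = 2.2513 J
At max compression ½kx² = E ⇒ x = √(2E/k) = √(2 × 2.2513/1720) = 0.05116 m

x = 0.0512 m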